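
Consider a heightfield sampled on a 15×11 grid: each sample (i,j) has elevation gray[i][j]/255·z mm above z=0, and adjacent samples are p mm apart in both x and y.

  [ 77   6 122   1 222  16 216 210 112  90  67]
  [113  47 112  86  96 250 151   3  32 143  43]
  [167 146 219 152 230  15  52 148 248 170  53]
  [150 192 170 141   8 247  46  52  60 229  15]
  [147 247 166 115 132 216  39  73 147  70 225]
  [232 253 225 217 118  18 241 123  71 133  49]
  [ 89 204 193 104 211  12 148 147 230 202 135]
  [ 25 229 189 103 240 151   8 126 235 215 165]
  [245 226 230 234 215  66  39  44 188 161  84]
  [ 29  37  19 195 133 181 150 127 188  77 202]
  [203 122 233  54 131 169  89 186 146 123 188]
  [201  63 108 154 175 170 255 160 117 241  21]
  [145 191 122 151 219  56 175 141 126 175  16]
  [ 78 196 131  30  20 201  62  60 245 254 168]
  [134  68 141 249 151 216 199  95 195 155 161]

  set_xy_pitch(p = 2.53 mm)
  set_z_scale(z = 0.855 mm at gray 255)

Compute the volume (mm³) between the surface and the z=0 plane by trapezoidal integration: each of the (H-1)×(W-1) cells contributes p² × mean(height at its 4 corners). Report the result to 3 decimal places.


height_mm = gray/255 × 0.855; cell vol = 2.53² × mean(4 corners)
unit = 2.53² × 0.855 / (4×255) = 0.00536546 mm³ per gray-sum
row 0: Σ corner-gray over 10 cells = 4130  → 22.1594
row 1: Σ corner-gray over 10 cells = 4976  → 26.6985
row 2: Σ corner-gray over 10 cells = 5435  → 29.1613
row 3: Σ corner-gray over 10 cells = 5237  → 28.0989
row 4: Σ corner-gray over 10 cells = 5861  → 31.4470
row 5: Σ corner-gray over 10 cells = 6205  → 33.2927
row 6: Σ corner-gray over 10 cells = 6308  → 33.8453
row 7: Σ corner-gray over 10 cells = 6317  → 33.8936
row 8: Σ corner-gray over 10 cells = 5580  → 29.9393
row 9: Σ corner-gray over 10 cells = 5342  → 28.6623
row 10: Σ corner-gray over 10 cells = 6005  → 32.2196
row 11: Σ corner-gray over 10 cells = 5981  → 32.0908
row 12: Σ corner-gray over 10 cells = 5517  → 29.6012
row 13: Σ corner-gray over 10 cells = 5877  → 31.5328
Σ rows: total corner-gray = 78771  → 422.6427 mm³

422.643


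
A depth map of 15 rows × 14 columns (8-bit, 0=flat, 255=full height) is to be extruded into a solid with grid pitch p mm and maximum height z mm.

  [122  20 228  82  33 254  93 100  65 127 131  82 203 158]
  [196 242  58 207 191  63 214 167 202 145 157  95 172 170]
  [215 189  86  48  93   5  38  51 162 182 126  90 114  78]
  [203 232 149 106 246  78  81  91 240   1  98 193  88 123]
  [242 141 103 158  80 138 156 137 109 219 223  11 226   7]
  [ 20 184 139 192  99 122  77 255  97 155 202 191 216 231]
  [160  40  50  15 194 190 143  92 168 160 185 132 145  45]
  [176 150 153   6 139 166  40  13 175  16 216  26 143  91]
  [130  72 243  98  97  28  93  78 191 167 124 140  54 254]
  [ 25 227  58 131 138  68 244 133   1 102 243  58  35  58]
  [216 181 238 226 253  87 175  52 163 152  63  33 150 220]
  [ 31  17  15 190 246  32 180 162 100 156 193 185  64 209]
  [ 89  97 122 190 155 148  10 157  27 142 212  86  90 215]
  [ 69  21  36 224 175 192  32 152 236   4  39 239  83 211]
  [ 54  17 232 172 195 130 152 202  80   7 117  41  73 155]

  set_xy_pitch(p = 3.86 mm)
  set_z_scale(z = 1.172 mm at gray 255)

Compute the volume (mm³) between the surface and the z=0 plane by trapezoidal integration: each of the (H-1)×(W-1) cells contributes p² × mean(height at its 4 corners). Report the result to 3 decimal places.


1607.510

height_mm = gray/255 × 1.172; cell vol = 3.86² × mean(4 corners)
unit = 3.86² × 1.172 / (4×255) = 0.0171199 mm³ per gray-sum
row 0: Σ corner-gray over 13 cells = 7308  → 125.1125
row 1: Σ corner-gray over 13 cells = 6853  → 117.3229
row 2: Σ corner-gray over 13 cells = 6193  → 106.0237
row 3: Σ corner-gray over 13 cells = 7183  → 122.9725
row 4: Σ corner-gray over 13 cells = 7760  → 132.8507
row 5: Σ corner-gray over 13 cells = 7342  → 125.6945
row 6: Σ corner-gray over 13 cells = 5986  → 102.4799
row 7: Σ corner-gray over 13 cells = 5907  → 101.1274
row 8: Σ corner-gray over 13 cells = 6113  → 104.6541
row 9: Σ corner-gray over 13 cells = 6941  → 118.8295
row 10: Σ corner-gray over 13 cells = 7302  → 125.0097
row 11: Σ corner-gray over 13 cells = 6496  → 111.2111
row 12: Σ corner-gray over 13 cells = 6322  → 108.2322
row 13: Σ corner-gray over 13 cells = 6191  → 105.9895
Σ rows: total corner-gray = 93897  → 1607.5103 mm³


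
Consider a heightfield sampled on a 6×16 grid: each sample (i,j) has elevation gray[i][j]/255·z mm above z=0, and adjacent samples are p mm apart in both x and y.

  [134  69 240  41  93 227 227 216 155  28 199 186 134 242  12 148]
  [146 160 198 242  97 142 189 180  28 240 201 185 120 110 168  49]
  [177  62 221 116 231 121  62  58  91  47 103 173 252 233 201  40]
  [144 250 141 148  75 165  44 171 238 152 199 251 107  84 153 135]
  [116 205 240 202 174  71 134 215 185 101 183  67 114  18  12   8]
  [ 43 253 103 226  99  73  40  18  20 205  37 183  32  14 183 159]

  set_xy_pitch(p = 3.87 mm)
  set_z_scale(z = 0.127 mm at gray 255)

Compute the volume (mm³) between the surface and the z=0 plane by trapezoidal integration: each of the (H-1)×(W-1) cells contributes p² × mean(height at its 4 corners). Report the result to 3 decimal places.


height_mm = gray/255 × 0.127; cell vol = 3.87² × mean(4 corners)
unit = 3.87² × 0.127 / (4×255) = 0.00186477 mm³ per gray-sum
row 0: Σ corner-gray over 15 cells = 9135  → 17.0347
row 1: Σ corner-gray over 15 cells = 8874  → 16.5480
row 2: Σ corner-gray over 15 cells = 8794  → 16.3988
row 3: Σ corner-gray over 15 cells = 8601  → 16.0389
row 4: Σ corner-gray over 15 cells = 7140  → 13.3145
Σ rows: total corner-gray = 42544  → 79.3348 mm³

79.335


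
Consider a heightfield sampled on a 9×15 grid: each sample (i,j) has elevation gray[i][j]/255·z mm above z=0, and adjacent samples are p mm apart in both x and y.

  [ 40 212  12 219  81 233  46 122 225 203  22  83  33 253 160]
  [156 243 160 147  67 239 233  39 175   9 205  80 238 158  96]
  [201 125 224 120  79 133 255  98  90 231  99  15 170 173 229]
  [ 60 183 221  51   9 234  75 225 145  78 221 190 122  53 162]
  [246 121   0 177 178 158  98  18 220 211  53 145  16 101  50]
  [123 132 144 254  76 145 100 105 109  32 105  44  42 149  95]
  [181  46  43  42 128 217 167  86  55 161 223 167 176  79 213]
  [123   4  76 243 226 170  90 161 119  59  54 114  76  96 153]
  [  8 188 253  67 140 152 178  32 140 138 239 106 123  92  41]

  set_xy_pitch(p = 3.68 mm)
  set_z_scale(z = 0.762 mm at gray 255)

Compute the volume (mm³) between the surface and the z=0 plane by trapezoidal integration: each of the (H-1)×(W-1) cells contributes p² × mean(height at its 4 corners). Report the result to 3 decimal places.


height_mm = gray/255 × 0.762; cell vol = 3.68² × mean(4 corners)
unit = 3.68² × 0.762 / (4×255) = 0.010117 mm³ per gray-sum
row 0: Σ corner-gray over 14 cells = 7926  → 80.1871
row 1: Σ corner-gray over 14 cells = 8292  → 83.8899
row 2: Σ corner-gray over 14 cells = 7890  → 79.8229
row 3: Σ corner-gray over 14 cells = 7124  → 72.0733
row 4: Σ corner-gray over 14 cells = 6380  → 64.5463
row 5: Σ corner-gray over 14 cells = 6666  → 67.4397
row 6: Σ corner-gray over 14 cells = 6826  → 69.0584
row 7: Σ corner-gray over 14 cells = 6997  → 70.7884
Σ rows: total corner-gray = 58101  → 587.8060 mm³

587.806


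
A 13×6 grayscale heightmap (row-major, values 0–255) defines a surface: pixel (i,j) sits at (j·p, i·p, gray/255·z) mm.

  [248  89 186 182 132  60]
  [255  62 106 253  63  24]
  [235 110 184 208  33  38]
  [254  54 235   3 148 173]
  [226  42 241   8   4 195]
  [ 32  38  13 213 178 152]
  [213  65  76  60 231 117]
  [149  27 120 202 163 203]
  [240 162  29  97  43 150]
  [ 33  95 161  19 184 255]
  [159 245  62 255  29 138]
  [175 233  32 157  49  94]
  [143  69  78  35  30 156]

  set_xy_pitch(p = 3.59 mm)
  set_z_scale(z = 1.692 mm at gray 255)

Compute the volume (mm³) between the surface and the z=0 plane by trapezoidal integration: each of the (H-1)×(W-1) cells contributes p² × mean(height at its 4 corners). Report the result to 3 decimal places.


624.205

height_mm = gray/255 × 1.692; cell vol = 3.59² × mean(4 corners)
unit = 3.59² × 1.692 / (4×255) = 0.0213791 mm³ per gray-sum
row 0: Σ corner-gray over 5 cells = 2733  → 58.4290
row 1: Σ corner-gray over 5 cells = 2590  → 55.3718
row 2: Σ corner-gray over 5 cells = 2650  → 56.6546
row 3: Σ corner-gray over 5 cells = 2318  → 49.5567
row 4: Σ corner-gray over 5 cells = 2079  → 44.4471
row 5: Σ corner-gray over 5 cells = 2262  → 48.3595
row 6: Σ corner-gray over 5 cells = 2570  → 54.9442
row 7: Σ corner-gray over 5 cells = 2428  → 51.9084
row 8: Σ corner-gray over 5 cells = 2258  → 48.2740
row 9: Σ corner-gray over 5 cells = 2685  → 57.4028
row 10: Σ corner-gray over 5 cells = 2690  → 57.5097
row 11: Σ corner-gray over 5 cells = 1934  → 41.3471
Σ rows: total corner-gray = 29197  → 624.2051 mm³


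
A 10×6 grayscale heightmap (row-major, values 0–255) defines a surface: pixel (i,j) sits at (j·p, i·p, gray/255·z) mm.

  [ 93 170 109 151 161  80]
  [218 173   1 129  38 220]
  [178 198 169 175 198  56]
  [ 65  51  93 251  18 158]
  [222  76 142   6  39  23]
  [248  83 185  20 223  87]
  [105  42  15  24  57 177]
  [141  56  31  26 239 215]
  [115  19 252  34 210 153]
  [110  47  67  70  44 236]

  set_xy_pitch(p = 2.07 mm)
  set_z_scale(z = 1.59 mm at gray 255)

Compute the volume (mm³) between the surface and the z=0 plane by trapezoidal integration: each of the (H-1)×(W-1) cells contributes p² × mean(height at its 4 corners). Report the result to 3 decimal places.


height_mm = gray/255 × 1.59; cell vol = 2.07² × mean(4 corners)
unit = 2.07² × 1.59 / (4×255) = 0.0066794 mm³ per gray-sum
row 0: Σ corner-gray over 5 cells = 2475  → 16.5315
row 1: Σ corner-gray over 5 cells = 2834  → 18.9294
row 2: Σ corner-gray over 5 cells = 2763  → 18.4552
row 3: Σ corner-gray over 5 cells = 1820  → 12.1565
row 4: Σ corner-gray over 5 cells = 2128  → 14.2138
row 5: Σ corner-gray over 5 cells = 1915  → 12.7911
row 6: Σ corner-gray over 5 cells = 1618  → 10.8073
row 7: Σ corner-gray over 5 cells = 2358  → 15.7500
row 8: Σ corner-gray over 5 cells = 2100  → 14.0267
Σ rows: total corner-gray = 20011  → 133.6615 mm³

133.662


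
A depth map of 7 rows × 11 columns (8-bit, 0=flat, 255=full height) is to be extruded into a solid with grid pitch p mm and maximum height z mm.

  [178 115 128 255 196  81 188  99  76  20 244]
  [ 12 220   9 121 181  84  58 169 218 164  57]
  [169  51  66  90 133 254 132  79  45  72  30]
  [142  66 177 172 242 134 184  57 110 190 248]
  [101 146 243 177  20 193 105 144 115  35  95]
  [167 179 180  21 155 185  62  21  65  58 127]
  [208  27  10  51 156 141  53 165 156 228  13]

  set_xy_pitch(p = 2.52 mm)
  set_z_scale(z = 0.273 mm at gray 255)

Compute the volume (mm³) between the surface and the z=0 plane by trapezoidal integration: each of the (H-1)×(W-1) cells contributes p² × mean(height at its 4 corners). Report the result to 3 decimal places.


50.237

height_mm = gray/255 × 0.273; cell vol = 2.52² × mean(4 corners)
unit = 2.52² × 0.273 / (4×255) = 0.00169967 mm³ per gray-sum
row 0: Σ corner-gray over 10 cells = 5255  → 8.9317
row 1: Σ corner-gray over 10 cells = 4560  → 7.7505
row 2: Σ corner-gray over 10 cells = 5097  → 8.6632
row 3: Σ corner-gray over 10 cells = 5606  → 9.5283
row 4: Σ corner-gray over 10 cells = 4698  → 7.9850
row 5: Σ corner-gray over 10 cells = 4341  → 7.3782
Σ rows: total corner-gray = 29557  → 50.2370 mm³


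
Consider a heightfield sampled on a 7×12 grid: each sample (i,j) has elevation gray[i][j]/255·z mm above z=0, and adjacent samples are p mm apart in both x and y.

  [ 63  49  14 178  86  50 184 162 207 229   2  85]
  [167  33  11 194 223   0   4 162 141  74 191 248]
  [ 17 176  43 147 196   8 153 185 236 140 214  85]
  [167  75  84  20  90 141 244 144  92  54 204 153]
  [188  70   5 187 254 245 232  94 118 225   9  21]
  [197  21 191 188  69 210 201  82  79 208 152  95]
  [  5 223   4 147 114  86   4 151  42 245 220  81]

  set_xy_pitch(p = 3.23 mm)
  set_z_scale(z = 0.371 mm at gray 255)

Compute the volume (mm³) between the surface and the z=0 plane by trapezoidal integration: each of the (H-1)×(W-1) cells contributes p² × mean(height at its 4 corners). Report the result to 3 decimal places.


128.185

height_mm = gray/255 × 0.371; cell vol = 3.23² × mean(4 corners)
unit = 3.23² × 0.371 / (4×255) = 0.00379471 mm³ per gray-sum
row 0: Σ corner-gray over 11 cells = 4951  → 18.7876
row 1: Σ corner-gray over 11 cells = 5579  → 21.1707
row 2: Σ corner-gray over 11 cells = 5714  → 21.6830
row 3: Σ corner-gray over 11 cells = 5703  → 21.6412
row 4: Σ corner-gray over 11 cells = 6181  → 23.4551
row 5: Σ corner-gray over 11 cells = 5652  → 21.4477
Σ rows: total corner-gray = 33780  → 128.1854 mm³


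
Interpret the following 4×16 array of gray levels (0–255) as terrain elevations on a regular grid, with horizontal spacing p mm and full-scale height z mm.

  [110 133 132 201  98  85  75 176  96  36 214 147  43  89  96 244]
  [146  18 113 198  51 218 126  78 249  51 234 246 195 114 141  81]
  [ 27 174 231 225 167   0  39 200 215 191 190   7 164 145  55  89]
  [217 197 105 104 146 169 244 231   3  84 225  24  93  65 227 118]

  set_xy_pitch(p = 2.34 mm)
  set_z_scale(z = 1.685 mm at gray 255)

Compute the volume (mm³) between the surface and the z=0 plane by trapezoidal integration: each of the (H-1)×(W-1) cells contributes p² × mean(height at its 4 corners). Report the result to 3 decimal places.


222.437

height_mm = gray/255 × 1.685; cell vol = 2.34² × mean(4 corners)
unit = 2.34² × 1.685 / (4×255) = 0.00904548 mm³ per gray-sum
row 0: Σ corner-gray over 15 cells = 7887  → 71.3417
row 1: Σ corner-gray over 15 cells = 8413  → 76.0996
row 2: Σ corner-gray over 15 cells = 8291  → 74.9960
Σ rows: total corner-gray = 24591  → 222.4373 mm³


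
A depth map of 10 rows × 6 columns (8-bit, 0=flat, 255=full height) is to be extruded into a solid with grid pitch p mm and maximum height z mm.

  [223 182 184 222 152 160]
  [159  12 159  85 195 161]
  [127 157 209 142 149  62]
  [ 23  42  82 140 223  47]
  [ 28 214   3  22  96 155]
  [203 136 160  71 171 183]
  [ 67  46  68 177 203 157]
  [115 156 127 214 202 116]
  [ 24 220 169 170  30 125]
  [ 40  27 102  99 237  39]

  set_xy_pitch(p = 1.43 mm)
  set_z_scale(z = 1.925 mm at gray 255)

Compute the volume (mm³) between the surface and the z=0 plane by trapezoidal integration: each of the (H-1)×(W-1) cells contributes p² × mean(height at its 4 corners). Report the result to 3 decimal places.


90.214

height_mm = gray/255 × 1.925; cell vol = 1.43² × mean(4 corners)
unit = 1.43² × 1.925 / (4×255) = 0.00385925 mm³ per gray-sum
row 0: Σ corner-gray over 5 cells = 3085  → 11.9058
row 1: Σ corner-gray over 5 cells = 2725  → 10.5164
row 2: Σ corner-gray over 5 cells = 2547  → 9.8295
row 3: Σ corner-gray over 5 cells = 1897  → 7.3210
row 4: Σ corner-gray over 5 cells = 2315  → 8.9342
row 5: Σ corner-gray over 5 cells = 2674  → 10.3196
row 6: Σ corner-gray over 5 cells = 2841  → 10.9641
row 7: Σ corner-gray over 5 cells = 2956  → 11.4079
row 8: Σ corner-gray over 5 cells = 2336  → 9.0152
Σ rows: total corner-gray = 23376  → 90.2138 mm³


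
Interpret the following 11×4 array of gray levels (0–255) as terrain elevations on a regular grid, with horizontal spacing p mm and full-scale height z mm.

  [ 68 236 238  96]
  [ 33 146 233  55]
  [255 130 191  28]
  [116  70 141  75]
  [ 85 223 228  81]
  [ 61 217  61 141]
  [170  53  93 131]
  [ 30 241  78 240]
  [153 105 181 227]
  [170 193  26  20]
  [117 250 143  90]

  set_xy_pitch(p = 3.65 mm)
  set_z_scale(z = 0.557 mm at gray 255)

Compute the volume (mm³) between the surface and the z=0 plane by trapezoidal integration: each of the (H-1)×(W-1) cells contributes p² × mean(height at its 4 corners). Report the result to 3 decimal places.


121.400

height_mm = gray/255 × 0.557; cell vol = 3.65² × mean(4 corners)
unit = 3.65² × 0.557 / (4×255) = 0.00727513 mm³ per gray-sum
row 0: Σ corner-gray over 3 cells = 1958  → 14.2447
row 1: Σ corner-gray over 3 cells = 1771  → 12.8843
row 2: Σ corner-gray over 3 cells = 1538  → 11.1891
row 3: Σ corner-gray over 3 cells = 1681  → 12.2295
row 4: Σ corner-gray over 3 cells = 1826  → 13.2844
row 5: Σ corner-gray over 3 cells = 1351  → 9.8287
row 6: Σ corner-gray over 3 cells = 1501  → 10.9200
row 7: Σ corner-gray over 3 cells = 1860  → 13.5317
row 8: Σ corner-gray over 3 cells = 1580  → 11.4947
row 9: Σ corner-gray over 3 cells = 1621  → 11.7930
Σ rows: total corner-gray = 16687  → 121.4001 mm³


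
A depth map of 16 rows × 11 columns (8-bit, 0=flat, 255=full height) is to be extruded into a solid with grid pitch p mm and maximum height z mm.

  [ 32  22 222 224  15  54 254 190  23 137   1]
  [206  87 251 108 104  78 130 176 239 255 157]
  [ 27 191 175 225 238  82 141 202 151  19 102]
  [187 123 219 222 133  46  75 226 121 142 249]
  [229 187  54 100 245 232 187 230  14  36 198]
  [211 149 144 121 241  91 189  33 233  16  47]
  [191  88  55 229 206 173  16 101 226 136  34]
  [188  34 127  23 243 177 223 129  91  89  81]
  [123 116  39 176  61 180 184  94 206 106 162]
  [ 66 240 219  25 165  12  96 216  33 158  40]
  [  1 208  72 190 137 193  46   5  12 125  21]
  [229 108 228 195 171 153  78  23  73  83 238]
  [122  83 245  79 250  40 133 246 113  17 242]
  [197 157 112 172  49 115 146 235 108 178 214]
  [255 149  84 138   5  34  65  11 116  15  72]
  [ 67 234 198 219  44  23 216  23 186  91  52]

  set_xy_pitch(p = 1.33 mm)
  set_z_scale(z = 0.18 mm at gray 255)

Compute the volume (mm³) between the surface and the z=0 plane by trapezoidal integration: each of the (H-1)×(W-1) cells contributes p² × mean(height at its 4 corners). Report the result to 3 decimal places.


height_mm = gray/255 × 0.18; cell vol = 1.33² × mean(4 corners)
unit = 1.33² × 0.18 / (4×255) = 0.000312159 mm³ per gray-sum
row 0: Σ corner-gray over 10 cells = 5534  → 1.7275
row 1: Σ corner-gray over 10 cells = 6196  → 1.9341
row 2: Σ corner-gray over 10 cells = 6027  → 1.8814
row 3: Σ corner-gray over 10 cells = 6047  → 1.8876
row 4: Σ corner-gray over 10 cells = 5689  → 1.7759
row 5: Σ corner-gray over 10 cells = 5377  → 1.6785
row 6: Σ corner-gray over 10 cells = 5226  → 1.6313
row 7: Σ corner-gray over 10 cells = 5150  → 1.6076
row 8: Σ corner-gray over 10 cells = 5043  → 1.5742
row 9: Σ corner-gray over 10 cells = 4432  → 1.3835
row 10: Σ corner-gray over 10 cells = 4689  → 1.4637
row 11: Σ corner-gray over 10 cells = 5467  → 1.7066
row 12: Σ corner-gray over 10 cells = 5731  → 1.7890
row 13: Σ corner-gray over 10 cells = 4516  → 1.4097
row 14: Σ corner-gray over 10 cells = 4148  → 1.2948
Σ rows: total corner-gray = 79272  → 24.7455 mm³

24.745


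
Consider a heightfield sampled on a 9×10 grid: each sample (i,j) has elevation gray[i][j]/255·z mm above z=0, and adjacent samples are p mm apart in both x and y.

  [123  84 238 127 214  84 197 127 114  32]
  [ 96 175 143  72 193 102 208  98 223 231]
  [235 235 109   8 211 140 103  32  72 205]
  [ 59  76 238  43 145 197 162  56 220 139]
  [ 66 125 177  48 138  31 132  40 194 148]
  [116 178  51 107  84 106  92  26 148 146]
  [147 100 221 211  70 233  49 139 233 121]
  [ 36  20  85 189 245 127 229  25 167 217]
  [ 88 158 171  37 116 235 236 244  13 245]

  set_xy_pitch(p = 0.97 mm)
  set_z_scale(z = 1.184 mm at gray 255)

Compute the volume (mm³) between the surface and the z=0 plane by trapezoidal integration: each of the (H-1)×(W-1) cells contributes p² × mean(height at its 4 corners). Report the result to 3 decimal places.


height_mm = gray/255 × 1.184; cell vol = 0.97² × mean(4 corners)
unit = 0.97² × 1.184 / (4×255) = 0.00109218 mm³ per gray-sum
row 0: Σ corner-gray over 9 cells = 5280  → 5.7667
row 1: Σ corner-gray over 9 cells = 5015  → 5.4773
row 2: Σ corner-gray over 9 cells = 4732  → 5.1682
row 3: Σ corner-gray over 9 cells = 4456  → 4.8668
row 4: Σ corner-gray over 9 cells = 3830  → 4.1831
row 5: Σ corner-gray over 9 cells = 4626  → 5.0524
row 6: Σ corner-gray over 9 cells = 5207  → 5.6870
row 7: Σ corner-gray over 9 cells = 5180  → 5.6575
Σ rows: total corner-gray = 38326  → 41.8590 mm³

41.859


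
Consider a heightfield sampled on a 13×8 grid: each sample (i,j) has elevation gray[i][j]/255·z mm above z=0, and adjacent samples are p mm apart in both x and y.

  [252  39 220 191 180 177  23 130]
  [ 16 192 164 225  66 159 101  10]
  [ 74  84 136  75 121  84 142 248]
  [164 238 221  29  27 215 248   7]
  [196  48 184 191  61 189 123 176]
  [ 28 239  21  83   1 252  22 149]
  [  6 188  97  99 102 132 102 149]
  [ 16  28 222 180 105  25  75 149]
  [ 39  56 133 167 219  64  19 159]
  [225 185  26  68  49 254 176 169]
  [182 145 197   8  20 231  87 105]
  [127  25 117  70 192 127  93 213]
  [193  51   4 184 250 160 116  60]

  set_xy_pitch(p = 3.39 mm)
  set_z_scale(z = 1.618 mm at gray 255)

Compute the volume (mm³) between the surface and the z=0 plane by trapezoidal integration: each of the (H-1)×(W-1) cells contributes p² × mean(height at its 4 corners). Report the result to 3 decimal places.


749.876

height_mm = gray/255 × 1.618; cell vol = 3.39² × mean(4 corners)
unit = 3.39² × 1.618 / (4×255) = 0.0182296 mm³ per gray-sum
row 0: Σ corner-gray over 7 cells = 3882  → 70.7674
row 1: Σ corner-gray over 7 cells = 3446  → 62.8193
row 2: Σ corner-gray over 7 cells = 3733  → 68.0512
row 3: Σ corner-gray over 7 cells = 4091  → 74.5774
row 4: Σ corner-gray over 7 cells = 3377  → 61.5614
row 5: Σ corner-gray over 7 cells = 3008  → 54.8347
row 6: Σ corner-gray over 7 cells = 3030  → 55.2358
row 7: Σ corner-gray over 7 cells = 2949  → 53.7592
row 8: Σ corner-gray over 7 cells = 3424  → 62.4182
row 9: Σ corner-gray over 7 cells = 3573  → 65.1345
row 10: Σ corner-gray over 7 cells = 3251  → 59.2645
row 11: Σ corner-gray over 7 cells = 3371  → 61.4521
Σ rows: total corner-gray = 41135  → 749.8756 mm³


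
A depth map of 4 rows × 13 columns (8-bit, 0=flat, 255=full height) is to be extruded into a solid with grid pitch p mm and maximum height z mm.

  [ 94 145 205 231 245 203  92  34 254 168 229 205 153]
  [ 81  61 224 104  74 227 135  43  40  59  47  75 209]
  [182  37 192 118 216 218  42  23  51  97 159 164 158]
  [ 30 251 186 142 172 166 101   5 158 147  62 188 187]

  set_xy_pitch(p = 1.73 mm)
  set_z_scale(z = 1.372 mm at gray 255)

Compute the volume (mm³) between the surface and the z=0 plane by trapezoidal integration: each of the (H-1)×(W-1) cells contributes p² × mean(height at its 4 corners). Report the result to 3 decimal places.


height_mm = gray/255 × 1.372; cell vol = 1.73² × mean(4 corners)
unit = 1.73² × 1.372 / (4×255) = 0.00402574 mm³ per gray-sum
row 0: Σ corner-gray over 12 cells = 6737  → 27.1214
row 1: Σ corner-gray over 12 cells = 5442  → 21.9081
row 2: Σ corner-gray over 12 cells = 6347  → 25.5514
Σ rows: total corner-gray = 18526  → 74.5809 mm³

74.581


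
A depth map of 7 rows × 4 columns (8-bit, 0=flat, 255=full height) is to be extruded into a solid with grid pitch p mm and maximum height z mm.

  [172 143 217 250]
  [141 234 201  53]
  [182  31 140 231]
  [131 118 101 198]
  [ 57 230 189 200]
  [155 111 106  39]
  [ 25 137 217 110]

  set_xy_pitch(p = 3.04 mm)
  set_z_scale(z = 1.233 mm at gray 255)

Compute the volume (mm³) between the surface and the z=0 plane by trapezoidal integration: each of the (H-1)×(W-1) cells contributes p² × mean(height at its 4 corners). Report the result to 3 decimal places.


height_mm = gray/255 × 1.233; cell vol = 3.04² × mean(4 corners)
unit = 3.04² × 1.233 / (4×255) = 0.0111715 mm³ per gray-sum
row 0: Σ corner-gray over 3 cells = 2206  → 24.6442
row 1: Σ corner-gray over 3 cells = 1819  → 20.3209
row 2: Σ corner-gray over 3 cells = 1522  → 17.0030
row 3: Σ corner-gray over 3 cells = 1862  → 20.8013
row 4: Σ corner-gray over 3 cells = 1723  → 19.2484
row 5: Σ corner-gray over 3 cells = 1471  → 16.4332
Σ rows: total corner-gray = 10603  → 118.4510 mm³

118.451


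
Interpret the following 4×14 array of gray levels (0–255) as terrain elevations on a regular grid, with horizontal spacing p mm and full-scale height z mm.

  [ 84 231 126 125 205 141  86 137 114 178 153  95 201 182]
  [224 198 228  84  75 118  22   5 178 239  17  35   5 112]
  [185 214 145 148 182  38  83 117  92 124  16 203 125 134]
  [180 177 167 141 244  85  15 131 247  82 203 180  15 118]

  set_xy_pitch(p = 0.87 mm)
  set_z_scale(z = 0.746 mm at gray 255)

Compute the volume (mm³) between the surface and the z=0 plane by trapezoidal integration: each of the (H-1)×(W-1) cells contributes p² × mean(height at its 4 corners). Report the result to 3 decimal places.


height_mm = gray/255 × 0.746; cell vol = 0.87² × mean(4 corners)
unit = 0.87² × 0.746 / (4×255) = 0.000553576 mm³ per gray-sum
row 0: Σ corner-gray over 13 cells = 6594  → 3.6503
row 1: Σ corner-gray over 13 cells = 6037  → 3.3419
row 2: Σ corner-gray over 13 cells = 6965  → 3.8557
Σ rows: total corner-gray = 19596  → 10.8479 mm³

10.848


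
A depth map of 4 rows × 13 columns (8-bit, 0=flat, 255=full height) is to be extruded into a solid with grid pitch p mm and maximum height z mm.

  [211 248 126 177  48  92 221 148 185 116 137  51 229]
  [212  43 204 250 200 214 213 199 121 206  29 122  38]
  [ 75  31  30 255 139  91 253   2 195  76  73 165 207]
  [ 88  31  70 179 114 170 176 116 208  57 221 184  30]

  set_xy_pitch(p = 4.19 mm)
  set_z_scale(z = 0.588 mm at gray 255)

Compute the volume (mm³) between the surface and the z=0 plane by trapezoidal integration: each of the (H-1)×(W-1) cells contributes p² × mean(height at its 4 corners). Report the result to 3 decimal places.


height_mm = gray/255 × 0.588; cell vol = 4.19² × mean(4 corners)
unit = 4.19² × 0.588 / (4×255) = 0.0101206 mm³ per gray-sum
row 0: Σ corner-gray over 12 cells = 7390  → 74.7911
row 1: Σ corner-gray over 12 cells = 6754  → 68.3544
row 2: Σ corner-gray over 12 cells = 6072  → 61.4521
Σ rows: total corner-gray = 20216  → 204.5976 mm³

204.598


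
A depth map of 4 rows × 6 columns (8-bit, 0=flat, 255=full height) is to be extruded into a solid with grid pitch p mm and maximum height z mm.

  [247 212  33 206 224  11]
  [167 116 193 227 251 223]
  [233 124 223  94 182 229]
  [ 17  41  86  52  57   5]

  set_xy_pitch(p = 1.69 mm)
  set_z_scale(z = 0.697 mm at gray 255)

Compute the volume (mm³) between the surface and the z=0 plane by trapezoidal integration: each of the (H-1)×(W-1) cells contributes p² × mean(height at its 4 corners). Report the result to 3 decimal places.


18.435

height_mm = gray/255 × 0.697; cell vol = 1.69² × mean(4 corners)
unit = 1.69² × 0.697 / (4×255) = 0.00195167 mm³ per gray-sum
row 0: Σ corner-gray over 5 cells = 3572  → 6.9714
row 1: Σ corner-gray over 5 cells = 3672  → 7.1665
row 2: Σ corner-gray over 5 cells = 2202  → 4.2976
Σ rows: total corner-gray = 9446  → 18.4355 mm³


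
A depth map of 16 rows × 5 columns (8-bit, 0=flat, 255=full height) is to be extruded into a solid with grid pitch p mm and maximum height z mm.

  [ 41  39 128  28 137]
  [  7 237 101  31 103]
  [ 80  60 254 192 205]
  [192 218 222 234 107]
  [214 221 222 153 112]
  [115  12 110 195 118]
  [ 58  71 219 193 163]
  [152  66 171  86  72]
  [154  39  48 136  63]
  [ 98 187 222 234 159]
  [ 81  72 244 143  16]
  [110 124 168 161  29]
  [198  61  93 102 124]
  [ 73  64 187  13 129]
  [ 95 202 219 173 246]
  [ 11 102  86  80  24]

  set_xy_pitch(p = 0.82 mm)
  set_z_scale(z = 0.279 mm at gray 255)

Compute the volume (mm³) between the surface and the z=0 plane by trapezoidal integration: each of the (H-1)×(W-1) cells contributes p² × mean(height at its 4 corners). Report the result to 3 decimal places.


5.945

height_mm = gray/255 × 0.279; cell vol = 0.82² × mean(4 corners)
unit = 0.82² × 0.279 / (4×255) = 0.000183921 mm³ per gray-sum
row 0: Σ corner-gray over 4 cells = 1416  → 0.2604
row 1: Σ corner-gray over 4 cells = 2145  → 0.3945
row 2: Σ corner-gray over 4 cells = 2944  → 0.5415
row 3: Σ corner-gray over 4 cells = 3165  → 0.5821
row 4: Σ corner-gray over 4 cells = 2385  → 0.4387
row 5: Σ corner-gray over 4 cells = 2054  → 0.3778
row 6: Σ corner-gray over 4 cells = 2057  → 0.3783
row 7: Σ corner-gray over 4 cells = 1533  → 0.2820
row 8: Σ corner-gray over 4 cells = 2206  → 0.4057
row 9: Σ corner-gray over 4 cells = 2558  → 0.4705
row 10: Σ corner-gray over 4 cells = 2060  → 0.3789
row 11: Σ corner-gray over 4 cells = 1879  → 0.3456
row 12: Σ corner-gray over 4 cells = 1564  → 0.2877
row 13: Σ corner-gray over 4 cells = 2259  → 0.4155
row 14: Σ corner-gray over 4 cells = 2100  → 0.3862
Σ rows: total corner-gray = 32325  → 5.9453 mm³


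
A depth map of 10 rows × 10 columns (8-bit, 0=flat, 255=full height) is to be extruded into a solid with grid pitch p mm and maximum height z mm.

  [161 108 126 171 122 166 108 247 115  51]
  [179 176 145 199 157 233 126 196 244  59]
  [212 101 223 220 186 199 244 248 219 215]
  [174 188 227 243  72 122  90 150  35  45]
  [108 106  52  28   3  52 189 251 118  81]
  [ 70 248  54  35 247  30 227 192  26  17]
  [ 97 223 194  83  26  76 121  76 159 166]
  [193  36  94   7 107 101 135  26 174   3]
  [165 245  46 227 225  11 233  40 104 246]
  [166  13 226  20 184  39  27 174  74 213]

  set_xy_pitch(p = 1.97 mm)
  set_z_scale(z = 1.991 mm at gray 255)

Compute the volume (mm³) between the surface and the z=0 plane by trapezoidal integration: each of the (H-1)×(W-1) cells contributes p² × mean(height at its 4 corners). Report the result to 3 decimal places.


333.096

height_mm = gray/255 × 1.991; cell vol = 1.97² × mean(4 corners)
unit = 1.97² × 1.991 / (4×255) = 0.00757536 mm³ per gray-sum
row 0: Σ corner-gray over 9 cells = 5728  → 43.3917
row 1: Σ corner-gray over 9 cells = 6897  → 52.2473
row 2: Σ corner-gray over 9 cells = 6180  → 46.8158
row 3: Σ corner-gray over 9 cells = 4260  → 32.2711
row 4: Σ corner-gray over 9 cells = 3992  → 30.2409
row 5: Σ corner-gray over 9 cells = 4384  → 33.2104
row 6: Σ corner-gray over 9 cells = 3735  → 28.2940
row 7: Σ corner-gray over 9 cells = 4229  → 32.0362
row 8: Σ corner-gray over 9 cells = 4566  → 34.5891
Σ rows: total corner-gray = 43971  → 333.0964 mm³


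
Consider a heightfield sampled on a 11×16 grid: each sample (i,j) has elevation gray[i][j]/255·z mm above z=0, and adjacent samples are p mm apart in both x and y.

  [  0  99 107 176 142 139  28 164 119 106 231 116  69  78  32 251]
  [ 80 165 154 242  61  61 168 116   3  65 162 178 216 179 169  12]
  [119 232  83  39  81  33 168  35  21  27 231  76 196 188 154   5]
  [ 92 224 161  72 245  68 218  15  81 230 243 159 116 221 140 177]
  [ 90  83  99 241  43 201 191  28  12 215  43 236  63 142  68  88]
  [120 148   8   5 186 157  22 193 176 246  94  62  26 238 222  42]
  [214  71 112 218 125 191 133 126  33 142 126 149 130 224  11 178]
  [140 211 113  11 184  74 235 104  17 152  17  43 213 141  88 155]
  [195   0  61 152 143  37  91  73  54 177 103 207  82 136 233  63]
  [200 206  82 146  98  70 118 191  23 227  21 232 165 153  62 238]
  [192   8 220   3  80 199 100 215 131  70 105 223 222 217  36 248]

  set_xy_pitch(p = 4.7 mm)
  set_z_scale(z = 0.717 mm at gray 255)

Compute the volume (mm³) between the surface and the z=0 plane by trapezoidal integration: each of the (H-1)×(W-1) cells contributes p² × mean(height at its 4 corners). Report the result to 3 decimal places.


1172.377

height_mm = gray/255 × 0.717; cell vol = 4.7² × mean(4 corners)
unit = 4.7² × 0.717 / (4×255) = 0.015528 mm³ per gray-sum
row 0: Σ corner-gray over 15 cells = 7433  → 115.4194
row 1: Σ corner-gray over 15 cells = 7222  → 112.1430
row 2: Σ corner-gray over 15 cells = 7907  → 122.7797
row 3: Σ corner-gray over 15 cells = 8163  → 126.7548
row 4: Σ corner-gray over 15 cells = 7236  → 112.3604
row 5: Σ corner-gray over 15 cells = 7702  → 119.5964
row 6: Σ corner-gray over 15 cells = 7475  → 116.0716
row 7: Σ corner-gray over 15 cells = 6857  → 106.4753
row 8: Σ corner-gray over 15 cells = 7382  → 114.6275
row 9: Σ corner-gray over 15 cells = 8124  → 126.1492
Σ rows: total corner-gray = 75501  → 1172.3773 mm³


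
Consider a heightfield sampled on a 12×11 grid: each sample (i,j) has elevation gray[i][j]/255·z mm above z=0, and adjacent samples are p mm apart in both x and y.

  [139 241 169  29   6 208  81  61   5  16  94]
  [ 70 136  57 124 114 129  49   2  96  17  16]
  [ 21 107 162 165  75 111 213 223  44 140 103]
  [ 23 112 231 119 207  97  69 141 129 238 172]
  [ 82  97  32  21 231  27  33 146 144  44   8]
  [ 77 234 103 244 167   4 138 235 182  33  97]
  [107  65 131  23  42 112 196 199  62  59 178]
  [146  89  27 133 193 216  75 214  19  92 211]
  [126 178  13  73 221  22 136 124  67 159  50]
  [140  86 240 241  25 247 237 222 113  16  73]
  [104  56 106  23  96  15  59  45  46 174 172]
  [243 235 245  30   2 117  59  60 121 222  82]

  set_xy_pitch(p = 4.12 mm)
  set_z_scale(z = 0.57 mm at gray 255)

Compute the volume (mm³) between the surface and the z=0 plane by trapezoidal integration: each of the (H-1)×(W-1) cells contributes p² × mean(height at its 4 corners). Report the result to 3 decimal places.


height_mm = gray/255 × 0.57; cell vol = 4.12² × mean(4 corners)
unit = 4.12² × 0.57 / (4×255) = 0.00948569 mm³ per gray-sum
row 0: Σ corner-gray over 10 cells = 3399  → 32.2419
row 1: Σ corner-gray over 10 cells = 4138  → 39.2518
row 2: Σ corner-gray over 10 cells = 5485  → 52.0290
row 3: Σ corner-gray over 10 cells = 4521  → 42.8848
row 4: Σ corner-gray over 10 cells = 4494  → 42.6287
row 5: Σ corner-gray over 10 cells = 4917  → 46.6412
row 6: Σ corner-gray over 10 cells = 4536  → 43.0271
row 7: Σ corner-gray over 10 cells = 4635  → 43.9662
row 8: Σ corner-gray over 10 cells = 5229  → 49.6007
row 9: Σ corner-gray over 10 cells = 4583  → 43.4729
row 10: Σ corner-gray over 10 cells = 4023  → 38.1609
Σ rows: total corner-gray = 49960  → 473.9053 mm³

473.905


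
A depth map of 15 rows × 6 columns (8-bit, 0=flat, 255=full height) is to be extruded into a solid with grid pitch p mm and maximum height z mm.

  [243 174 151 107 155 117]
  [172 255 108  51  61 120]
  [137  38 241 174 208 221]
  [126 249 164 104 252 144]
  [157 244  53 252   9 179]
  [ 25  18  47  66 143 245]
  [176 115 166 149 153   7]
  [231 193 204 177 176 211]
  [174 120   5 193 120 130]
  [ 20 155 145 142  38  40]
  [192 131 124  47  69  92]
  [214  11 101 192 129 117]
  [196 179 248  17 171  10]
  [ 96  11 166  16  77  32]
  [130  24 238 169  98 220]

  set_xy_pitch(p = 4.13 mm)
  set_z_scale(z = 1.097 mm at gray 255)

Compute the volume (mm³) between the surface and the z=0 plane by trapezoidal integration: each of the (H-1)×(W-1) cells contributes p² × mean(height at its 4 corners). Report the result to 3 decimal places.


height_mm = gray/255 × 1.097; cell vol = 4.13² × mean(4 corners)
unit = 4.13² × 1.097 / (4×255) = 0.0183445 mm³ per gray-sum
row 0: Σ corner-gray over 5 cells = 2776  → 50.9244
row 1: Σ corner-gray over 5 cells = 2922  → 53.6027
row 2: Σ corner-gray over 5 cells = 3488  → 63.9857
row 3: Σ corner-gray over 5 cells = 3260  → 59.8032
row 4: Σ corner-gray over 5 cells = 2270  → 41.6421
row 5: Σ corner-gray over 5 cells = 2167  → 39.7526
row 6: Σ corner-gray over 5 cells = 3291  → 60.3718
row 7: Σ corner-gray over 5 cells = 3122  → 57.2716
row 8: Σ corner-gray over 5 cells = 2200  → 40.3580
row 9: Σ corner-gray over 5 cells = 2046  → 37.5329
row 10: Σ corner-gray over 5 cells = 2223  → 40.7799
row 11: Σ corner-gray over 5 cells = 2633  → 48.3011
row 12: Σ corner-gray over 5 cells = 2104  → 38.5969
row 13: Σ corner-gray over 5 cells = 2076  → 38.0832
Σ rows: total corner-gray = 36578  → 671.0062 mm³

671.006


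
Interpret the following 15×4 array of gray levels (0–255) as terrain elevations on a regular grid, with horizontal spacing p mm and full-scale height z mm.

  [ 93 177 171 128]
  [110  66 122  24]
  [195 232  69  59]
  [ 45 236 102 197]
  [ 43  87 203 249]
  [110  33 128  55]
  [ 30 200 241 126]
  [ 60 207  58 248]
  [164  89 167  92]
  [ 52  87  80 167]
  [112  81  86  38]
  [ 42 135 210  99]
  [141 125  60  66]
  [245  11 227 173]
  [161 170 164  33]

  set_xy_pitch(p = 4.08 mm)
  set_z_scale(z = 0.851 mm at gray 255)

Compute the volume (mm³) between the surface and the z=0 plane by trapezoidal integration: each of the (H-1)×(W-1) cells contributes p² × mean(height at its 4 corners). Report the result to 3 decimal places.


292.085

height_mm = gray/255 × 0.851; cell vol = 4.08² × mean(4 corners)
unit = 4.08² × 0.851 / (4×255) = 0.0138883 mm³ per gray-sum
row 0: Σ corner-gray over 3 cells = 1427  → 19.8186
row 1: Σ corner-gray over 3 cells = 1366  → 18.9714
row 2: Σ corner-gray over 3 cells = 1774  → 24.6379
row 3: Σ corner-gray over 3 cells = 1790  → 24.8601
row 4: Σ corner-gray over 3 cells = 1359  → 18.8742
row 5: Σ corner-gray over 3 cells = 1525  → 21.1797
row 6: Σ corner-gray over 3 cells = 1876  → 26.0545
row 7: Σ corner-gray over 3 cells = 1606  → 22.3046
row 8: Σ corner-gray over 3 cells = 1321  → 18.3465
row 9: Σ corner-gray over 3 cells = 1037  → 14.4022
row 10: Σ corner-gray over 3 cells = 1315  → 18.2631
row 11: Σ corner-gray over 3 cells = 1408  → 19.5548
row 12: Σ corner-gray over 3 cells = 1471  → 20.4297
row 13: Σ corner-gray over 3 cells = 1756  → 24.3879
Σ rows: total corner-gray = 21031  → 292.0853 mm³


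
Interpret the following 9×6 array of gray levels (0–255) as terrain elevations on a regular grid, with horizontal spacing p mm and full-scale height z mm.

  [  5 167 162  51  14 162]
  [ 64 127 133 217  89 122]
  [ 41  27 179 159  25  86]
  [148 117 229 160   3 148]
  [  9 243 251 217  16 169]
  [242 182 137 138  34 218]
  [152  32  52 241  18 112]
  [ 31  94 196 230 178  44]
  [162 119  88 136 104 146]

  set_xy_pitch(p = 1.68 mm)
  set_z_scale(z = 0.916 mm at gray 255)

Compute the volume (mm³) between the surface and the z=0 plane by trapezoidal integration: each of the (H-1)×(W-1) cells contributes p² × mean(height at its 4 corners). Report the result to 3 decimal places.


51.263

height_mm = gray/255 × 0.916; cell vol = 1.68² × mean(4 corners)
unit = 1.68² × 0.916 / (4×255) = 0.00253463 mm³ per gray-sum
row 0: Σ corner-gray over 5 cells = 2273  → 5.7612
row 1: Σ corner-gray over 5 cells = 2225  → 5.6395
row 2: Σ corner-gray over 5 cells = 2221  → 5.6294
row 3: Σ corner-gray over 5 cells = 2946  → 7.4670
row 4: Σ corner-gray over 5 cells = 3074  → 7.7914
row 5: Σ corner-gray over 5 cells = 2392  → 6.0628
row 6: Σ corner-gray over 5 cells = 2421  → 6.1363
row 7: Σ corner-gray over 5 cells = 2673  → 6.7751
Σ rows: total corner-gray = 20225  → 51.2628 mm³


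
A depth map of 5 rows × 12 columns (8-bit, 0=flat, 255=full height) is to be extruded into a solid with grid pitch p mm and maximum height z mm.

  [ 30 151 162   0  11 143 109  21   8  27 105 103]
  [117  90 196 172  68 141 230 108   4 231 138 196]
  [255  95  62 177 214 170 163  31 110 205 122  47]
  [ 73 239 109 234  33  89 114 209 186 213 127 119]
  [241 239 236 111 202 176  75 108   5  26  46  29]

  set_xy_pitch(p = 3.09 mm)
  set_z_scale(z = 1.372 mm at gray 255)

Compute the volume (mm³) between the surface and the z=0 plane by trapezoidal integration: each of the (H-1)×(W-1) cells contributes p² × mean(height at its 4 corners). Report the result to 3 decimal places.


296.150

height_mm = gray/255 × 1.372; cell vol = 3.09² × mean(4 corners)
unit = 3.09² × 1.372 / (4×255) = 0.0128431 mm³ per gray-sum
row 0: Σ corner-gray over 11 cells = 4676  → 60.0545
row 1: Σ corner-gray over 11 cells = 6069  → 77.9450
row 2: Σ corner-gray over 11 cells = 6298  → 80.8860
row 3: Σ corner-gray over 11 cells = 6016  → 77.2643
Σ rows: total corner-gray = 23059  → 296.1497 mm³
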